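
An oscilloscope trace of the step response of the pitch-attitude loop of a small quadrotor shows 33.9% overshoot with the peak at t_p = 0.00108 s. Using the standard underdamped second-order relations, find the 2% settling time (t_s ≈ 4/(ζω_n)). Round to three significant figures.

t_s ≈ 0.00399 s

From the overshoot, ζ = −ln(OS)/√(π²+ln²(OS)) = 0.326.
From t_p = π/ω_d, ω_d = π/0.00108 = 2910 rad/s, so ω_n = ω_d/√(1−ζ²) = 3080 rad/s.
t_s ≈ 4/(ζω_n) = 4/(0.326·3080) = 0.00399 s.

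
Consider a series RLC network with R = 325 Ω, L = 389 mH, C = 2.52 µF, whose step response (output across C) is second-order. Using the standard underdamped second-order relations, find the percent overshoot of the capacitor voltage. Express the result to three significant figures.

%OS ≈ 24.0%

For a series RLC circuit (capacitor voltage as output), ω_n = 1/√(LC) = 1/√(389 mH · 2.52 µF) = 1010 rad/s.
ζ = (R/2)·√(C/L) = (325/2)·√(2.52 µF/389 mH) = 0.414.
Overshoot: exp(−π·0.414/√(1−0.414²)) = 0.240, i.e. 24.0%.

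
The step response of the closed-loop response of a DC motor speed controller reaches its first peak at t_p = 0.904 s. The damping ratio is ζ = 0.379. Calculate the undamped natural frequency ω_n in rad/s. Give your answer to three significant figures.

Peak time t_p = π/ω_d, so ω_d = π/t_p = π/0.904 = 3.48 rad/s.
ω_n = ω_d/√(1−ζ²) = 3.48/√0.856 = 3.76 rad/s.

ω_n ≈ 3.76 rad/s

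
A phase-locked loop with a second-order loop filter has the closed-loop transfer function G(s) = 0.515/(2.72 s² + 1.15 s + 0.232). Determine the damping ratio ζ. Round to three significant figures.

Dividing through by 2.72: denominator becomes s² + 0.4228 s + 0.08529.
So ω_n = √0.08529 = 0.292 rad/s and ζ = 0.4228/(2·0.292) = 0.724.

ζ ≈ 0.724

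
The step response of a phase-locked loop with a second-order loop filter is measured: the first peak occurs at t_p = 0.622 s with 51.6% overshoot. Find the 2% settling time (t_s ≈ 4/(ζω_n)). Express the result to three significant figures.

t_s ≈ 3.76 s

From the overshoot, ζ = −ln(OS)/√(π²+ln²(OS)) = 0.206.
t_p = π/ω_d ⇒ ω_d = 5.05 rad/s; then ω_n = ω_d/√(1−ζ²) = 5.16 rad/s.
t_s ≈ 4/(ζω_n) = 4/(0.206·5.16) = 3.76 s.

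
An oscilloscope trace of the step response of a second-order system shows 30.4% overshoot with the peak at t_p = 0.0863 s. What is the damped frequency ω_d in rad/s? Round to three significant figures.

t_p = π/ω_d, so ω_d = π/0.0863 = 36.4 rad/s.

ω_d ≈ 36.4 rad/s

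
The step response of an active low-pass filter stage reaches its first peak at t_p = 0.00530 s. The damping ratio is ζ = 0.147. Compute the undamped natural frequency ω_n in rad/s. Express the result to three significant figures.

ω_n ≈ 599 rad/s

Peak time t_p = π/ω_d, so ω_d = π/t_p = π/0.00530 = 593 rad/s.
ω_n = ω_d/√(1−ζ²) = 593/√0.978 = 599 rad/s.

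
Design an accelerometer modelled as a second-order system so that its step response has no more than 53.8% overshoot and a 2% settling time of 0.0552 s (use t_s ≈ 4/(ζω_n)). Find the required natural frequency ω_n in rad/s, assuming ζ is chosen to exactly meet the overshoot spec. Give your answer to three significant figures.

Inverting the overshoot relation: ζ = |ln 0.538|/√(π² + ln²0.538) = 0.194.
From t_s ≈ 4/(ζω_n): ω_n = 4/(ζ·t_s) = 4/(0.194·0.0552) = 374 rad/s.

ω_n ≈ 374 rad/s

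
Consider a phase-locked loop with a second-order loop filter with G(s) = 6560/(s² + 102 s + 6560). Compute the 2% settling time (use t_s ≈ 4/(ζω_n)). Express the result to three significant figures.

Comparing the denominator to s² + 2ζω_n s + ω_n²: ω_n = √6560 = 81.0 rad/s, and 2ζω_n = 102 so ζ = 102/(2·81.0) = 0.630.
t_s ≈ 4/(ζω_n) = 4/(0.630·81.0) = 0.0784 s.

t_s ≈ 0.0784 s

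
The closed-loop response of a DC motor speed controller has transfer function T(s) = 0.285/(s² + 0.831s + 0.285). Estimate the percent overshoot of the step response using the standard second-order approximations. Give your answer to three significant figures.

Matching coefficients with s² + 2ζω_n s + ω_n² gives ω_n² = 0.285 ⇒ ω_n = 0.534 rad/s, and ζ = 0.831/(2ω_n) = 0.778.
Overshoot: exp(−π·0.778/√(1−0.778²)) = 0.0204, i.e. 2.04%.

%OS ≈ 2.04%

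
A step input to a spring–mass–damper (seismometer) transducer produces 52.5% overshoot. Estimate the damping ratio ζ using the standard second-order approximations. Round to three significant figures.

Inverting the overshoot relation: ζ = |ln 0.525|/√(π² + ln²0.525) = 0.201.

ζ ≈ 0.201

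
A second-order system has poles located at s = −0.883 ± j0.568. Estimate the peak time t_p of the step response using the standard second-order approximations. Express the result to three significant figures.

t_p = π/ω_d with ω_d = 0.568 (the imaginary part), so t_p = 5.53 s.

t_p ≈ 5.53 s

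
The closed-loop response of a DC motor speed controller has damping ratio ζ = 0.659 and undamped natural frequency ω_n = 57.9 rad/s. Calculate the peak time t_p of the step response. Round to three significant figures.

t_p ≈ 0.0721 s

The damped frequency is ω_d = ω_n√(1−ζ²) = 57.9·√(1−0.434) = 43.5 rad/s.
Peak time t_p = π/ω_d = π/43.5 = 0.0721 s.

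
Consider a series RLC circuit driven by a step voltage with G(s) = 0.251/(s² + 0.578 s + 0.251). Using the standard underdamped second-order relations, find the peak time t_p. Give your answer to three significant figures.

t_p ≈ 7.68 s

Matching coefficients with s² + 2ζω_n s + ω_n² gives ω_n² = 0.251 ⇒ ω_n = 0.501 rad/s, and ζ = 0.578/(2ω_n) = 0.577.
ω_d = ω_n√(1−ζ²) = 0.409 rad/s. Then t_p = π/ω_d = 7.68 s.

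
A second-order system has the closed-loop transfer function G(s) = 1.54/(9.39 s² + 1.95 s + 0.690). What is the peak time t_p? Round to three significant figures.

t_p ≈ 12.5 s

Dividing through by 9.39: denominator becomes s² + 0.2077 s + 0.07348.
So ω_n = √0.07348 = 0.271 rad/s and ζ = 0.2077/(2·0.271) = 0.383.
ω_d = 0.271·√(1 − 0.383²) = 0.250 rad/s. t_p = π/ω_d = 12.5 s.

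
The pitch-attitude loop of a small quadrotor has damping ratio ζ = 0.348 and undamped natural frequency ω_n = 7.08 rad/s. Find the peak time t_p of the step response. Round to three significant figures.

t_p ≈ 0.473 s

The damped frequency is ω_d = ω_n√(1−ζ²) = 7.08·√(1−0.121) = 6.64 rad/s.
Peak time t_p = π/ω_d = π/6.64 = 0.473 s.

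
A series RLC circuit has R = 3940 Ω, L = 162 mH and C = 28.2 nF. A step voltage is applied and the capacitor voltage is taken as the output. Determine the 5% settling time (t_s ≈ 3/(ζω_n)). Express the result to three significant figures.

For a series RLC circuit (capacitor voltage as output), ω_n = 1/√(LC) = 1/√(162 mH · 28.2 nF) = 14800 rad/s.
ζ = (R/2)·√(C/L) = (3940/2)·√(28.2 nF/162 mH) = 0.822.
t_s ≈ 3/(ζω_n) = 0.000247 s.

t_s ≈ 0.000247 s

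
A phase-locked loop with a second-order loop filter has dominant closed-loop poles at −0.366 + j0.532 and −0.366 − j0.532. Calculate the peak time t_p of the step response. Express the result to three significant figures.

t_p ≈ 5.91 s

t_p = π/ω_d with ω_d = 0.532 (the imaginary part), so t_p = 5.91 s.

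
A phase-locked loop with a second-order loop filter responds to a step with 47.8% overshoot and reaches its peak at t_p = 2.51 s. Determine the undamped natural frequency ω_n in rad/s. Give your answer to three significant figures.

The overshoot fixes ζ = −ln(OS)/√(π²+ln²(OS)) = 0.229.
From t_p = π/ω_d, ω_d = π/2.51 = 1.25 rad/s, so ω_n = ω_d/√(1−ζ²) = 1.29 rad/s.

ω_n ≈ 1.29 rad/s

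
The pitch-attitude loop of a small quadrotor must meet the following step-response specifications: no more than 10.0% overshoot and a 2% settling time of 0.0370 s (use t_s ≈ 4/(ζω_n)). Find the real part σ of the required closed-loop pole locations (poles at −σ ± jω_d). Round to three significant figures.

σ ≈ 108

The settling-time spec alone fixes σ = ζω_n = 4/t_s = 4/0.0370 = 108.
(Overshoot then fixes ζ = 0.591 and hence ω_d = σ·√(1−ζ²)/ζ = 148 rad/s.)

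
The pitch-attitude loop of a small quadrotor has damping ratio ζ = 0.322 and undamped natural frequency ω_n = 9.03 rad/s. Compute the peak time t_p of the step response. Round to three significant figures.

The damped frequency is ω_d = ω_n√(1−ζ²) = 9.03·√(1−0.104) = 8.55 rad/s.
Peak time t_p = π/ω_d = π/8.55 = 0.367 s.

t_p ≈ 0.367 s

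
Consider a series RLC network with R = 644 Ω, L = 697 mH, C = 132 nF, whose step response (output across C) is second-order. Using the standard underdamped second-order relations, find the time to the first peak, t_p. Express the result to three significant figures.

t_p ≈ 0.000962 s

For a series RLC circuit (capacitor voltage as output), ω_n = 1/√(LC) = 1/√(697 mH · 132 nF) = 3300 rad/s.
ζ = (R/2)·√(C/L) = (644/2)·√(132 nF/697 mH) = 0.140.
The damped frequency ω_d = ω_n√(1−ζ²) = 3260 rad/s. t_p = π/ω_d = 0.000962 s.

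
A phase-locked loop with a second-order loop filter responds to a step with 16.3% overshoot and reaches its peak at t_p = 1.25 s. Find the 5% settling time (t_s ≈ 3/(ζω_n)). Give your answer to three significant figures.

t_s ≈ 2.07 s

The overshoot fixes ζ = −ln(OS)/√(π²+ln²(OS)) = 0.500.
From t_p = π/ω_d, ω_d = π/1.25 = 2.51 rad/s, so ω_n = ω_d/√(1−ζ²) = 2.90 rad/s.
t_s ≈ 3/(ζω_n) = 3/(0.500·2.90) = 2.07 s.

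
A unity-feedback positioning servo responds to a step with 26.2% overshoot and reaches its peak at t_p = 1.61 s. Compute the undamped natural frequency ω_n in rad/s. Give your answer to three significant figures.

ω_n ≈ 2.12 rad/s

The overshoot fixes ζ = −ln(OS)/√(π²+ln²(OS)) = 0.392.
From t_p = π/ω_d, ω_d = π/1.61 = 1.95 rad/s, so ω_n = ω_d/√(1−ζ²) = 2.12 rad/s.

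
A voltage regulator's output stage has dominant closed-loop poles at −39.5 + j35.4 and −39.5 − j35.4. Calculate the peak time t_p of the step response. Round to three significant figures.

t_p ≈ 0.0887 s

t_p = π/ω_d with ω_d = 35.4 (the imaginary part), so t_p = 0.0887 s.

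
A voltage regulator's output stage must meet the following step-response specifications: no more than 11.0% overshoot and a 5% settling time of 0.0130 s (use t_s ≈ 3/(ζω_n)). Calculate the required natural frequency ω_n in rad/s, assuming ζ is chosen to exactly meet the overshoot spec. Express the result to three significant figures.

ω_n ≈ 401 rad/s

Inverting the overshoot relation: ζ = |ln 0.110|/√(π² + ln²0.110) = 0.575.
From t_s ≈ 3/(ζω_n): ω_n = 3/(ζ·t_s) = 3/(0.575·0.0130) = 401 rad/s.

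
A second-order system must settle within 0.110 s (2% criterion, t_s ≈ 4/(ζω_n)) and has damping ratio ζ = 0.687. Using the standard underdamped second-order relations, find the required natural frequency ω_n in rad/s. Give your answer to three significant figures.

ω_n ≈ 52.9 rad/s

Rearranging t_s ≈ 4/(ζω_n) gives ω_n = 4/(ζ·t_s) = 4/(0.687 × 0.110) = 52.9 rad/s.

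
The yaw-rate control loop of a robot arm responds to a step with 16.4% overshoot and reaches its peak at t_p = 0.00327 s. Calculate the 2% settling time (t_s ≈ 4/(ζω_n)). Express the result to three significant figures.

The overshoot fixes ζ = −ln(OS)/√(π²+ln²(OS)) = 0.499.
t_p = π/ω_d ⇒ ω_d = 961 rad/s; then ω_n = ω_d/√(1−ζ²) = 1110 rad/s.
t_s ≈ 4/(ζω_n) = 4/(0.499·1110) = 0.00723 s.

t_s ≈ 0.00723 s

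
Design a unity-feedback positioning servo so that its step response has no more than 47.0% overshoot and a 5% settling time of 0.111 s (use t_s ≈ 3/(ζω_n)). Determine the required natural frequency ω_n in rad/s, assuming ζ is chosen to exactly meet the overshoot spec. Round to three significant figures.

ω_n ≈ 116 rad/s

Inverting the overshoot relation: ζ = |ln 0.470|/√(π² + ln²0.470) = 0.234.
From t_s ≈ 3/(ζω_n): ω_n = 3/(ζ·t_s) = 3/(0.234·0.111) = 116 rad/s.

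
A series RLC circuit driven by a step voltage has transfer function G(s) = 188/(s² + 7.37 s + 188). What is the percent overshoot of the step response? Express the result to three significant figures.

%OS ≈ 41.6%

ω_n = √188 = 13.7 rad/s; ζ = 7.37/(2·13.7) = 0.269.
%OS = 100·exp(−πζ/√(1−ζ²)) = 41.6%.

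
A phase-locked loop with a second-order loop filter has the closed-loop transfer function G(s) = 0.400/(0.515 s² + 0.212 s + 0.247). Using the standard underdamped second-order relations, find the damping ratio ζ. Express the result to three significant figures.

ζ ≈ 0.297

Dividing through by 0.515: denominator becomes s² + 0.4117 s + 0.4796.
So ω_n = √0.4796 = 0.693 rad/s and ζ = 0.4117/(2·0.693) = 0.297.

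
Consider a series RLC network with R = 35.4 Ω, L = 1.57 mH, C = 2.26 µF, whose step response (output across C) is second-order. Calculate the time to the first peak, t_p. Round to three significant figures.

For a series RLC circuit (capacitor voltage as output), ω_n = 1/√(LC) = 1/√(1.57 mH · 2.26 µF) = 16800 rad/s.
ζ = (R/2)·√(C/L) = (35.4/2)·√(2.26 µF/1.57 mH) = 0.672.
ω_d = 16800·√(1 − 0.672²) = 12400 rad/s. t_p = π/ω_d = 0.000253 s.

t_p ≈ 0.000253 s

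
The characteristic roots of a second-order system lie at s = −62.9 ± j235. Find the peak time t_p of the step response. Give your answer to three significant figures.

t_p ≈ 0.0134 s

t_p = π/ω_d with ω_d = 235 (the imaginary part), so t_p = 0.0134 s.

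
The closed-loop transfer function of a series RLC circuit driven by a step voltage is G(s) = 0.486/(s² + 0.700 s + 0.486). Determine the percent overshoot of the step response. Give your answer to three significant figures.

%OS ≈ 16.1%

Comparing the denominator to s² + 2ζω_n s + ω_n²: ω_n = √0.486 = 0.697 rad/s, and 2ζω_n = 0.700 so ζ = 0.700/(2·0.697) = 0.502.
%OS = 100 e^{−πζ/√(1−ζ²)} with ζ = 0.502 gives 16.1%.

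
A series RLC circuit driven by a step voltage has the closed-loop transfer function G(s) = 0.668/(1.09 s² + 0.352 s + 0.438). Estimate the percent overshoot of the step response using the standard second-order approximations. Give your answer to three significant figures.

Dividing through by 1.09: denominator becomes s² + 0.3229 s + 0.4018.
So ω_n = √0.4018 = 0.634 rad/s and ζ = 0.3229/(2·0.634) = 0.255.
%OS = 100 e^{−πζ/√(1−ζ²)} with ζ = 0.255 gives 43.7%.

%OS ≈ 43.7%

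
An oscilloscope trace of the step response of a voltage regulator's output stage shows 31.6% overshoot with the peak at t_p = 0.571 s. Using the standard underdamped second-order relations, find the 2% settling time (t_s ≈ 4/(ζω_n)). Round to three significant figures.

The overshoot fixes ζ = −ln(OS)/√(π²+ln²(OS)) = 0.344.
From t_p = π/ω_d, ω_d = π/0.571 = 5.50 rad/s, so ω_n = ω_d/√(1−ζ²) = 5.86 rad/s.
t_s ≈ 4/(ζω_n) = 4/(0.344·5.86) = 1.98 s.

t_s ≈ 1.98 s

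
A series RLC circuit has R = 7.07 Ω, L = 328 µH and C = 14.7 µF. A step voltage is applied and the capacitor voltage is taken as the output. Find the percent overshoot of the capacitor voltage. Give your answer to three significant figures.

For a series RLC circuit (capacitor voltage as output), ω_n = 1/√(LC) = 1/√(328 µH · 14.7 µF) = 14400 rad/s.
ζ = (R/2)·√(C/L) = (7.07/2)·√(14.7 µF/328 µH) = 0.748.
%OS = 100·exp(−πζ/√(1−ζ²)) = 2.89%.

%OS ≈ 2.89%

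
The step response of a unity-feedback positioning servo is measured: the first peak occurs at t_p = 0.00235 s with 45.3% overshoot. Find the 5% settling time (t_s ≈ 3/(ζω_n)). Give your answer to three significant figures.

t_s ≈ 0.00890 s

The overshoot fixes ζ = −ln(OS)/√(π²+ln²(OS)) = 0.244.
t_p = π/ω_d ⇒ ω_d = 1340 rad/s; then ω_n = ω_d/√(1−ζ²) = 1380 rad/s.
t_s ≈ 3/(ζω_n) = 3/(0.244·1380) = 0.00890 s.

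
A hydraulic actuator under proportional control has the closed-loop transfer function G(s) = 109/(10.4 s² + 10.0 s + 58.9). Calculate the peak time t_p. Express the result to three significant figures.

t_p ≈ 1.35 s

Dividing through by 10.4: denominator becomes s² + 0.9615 s + 5.663.
So ω_n = √5.663 = 2.38 rad/s and ζ = 0.9615/(2·2.38) = 0.202.
The damped frequency ω_d = ω_n√(1−ζ²) = 2.33 rad/s. t_p = π/ω_d = 1.35 s.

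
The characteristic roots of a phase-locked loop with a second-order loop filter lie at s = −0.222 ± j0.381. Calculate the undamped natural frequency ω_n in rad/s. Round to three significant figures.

ω_n ≈ 0.441 rad/s

|pole| = ω_n = √(0.222² + 0.381²) = 0.441 rad/s; ζ = cos θ = σ/ω_n = 0.503.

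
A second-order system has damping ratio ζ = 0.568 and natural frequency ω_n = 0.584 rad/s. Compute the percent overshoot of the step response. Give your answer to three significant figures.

For an underdamped second-order system, %OS = 100·exp(−πζ/√(1−ζ²)).
πζ/√(1−ζ²) = π·0.568/√(1−0.323) = 2.168, so %OS = 100·e^(−2.168) = 11.4%.

%OS ≈ 11.4%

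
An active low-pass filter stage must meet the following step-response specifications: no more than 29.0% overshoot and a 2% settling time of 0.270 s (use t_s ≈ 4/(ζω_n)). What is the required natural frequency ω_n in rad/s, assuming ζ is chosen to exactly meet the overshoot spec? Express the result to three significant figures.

ω_n ≈ 40.4 rad/s

Inverting the overshoot relation: ζ = |ln 0.290|/√(π² + ln²0.290) = 0.367.
From t_s ≈ 4/(ζω_n): ω_n = 4/(ζ·t_s) = 4/(0.367·0.270) = 40.4 rad/s.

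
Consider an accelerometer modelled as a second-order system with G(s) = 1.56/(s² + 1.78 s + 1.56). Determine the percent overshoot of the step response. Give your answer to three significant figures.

Comparing the denominator to s² + 2ζω_n s + ω_n²: ω_n = √1.56 = 1.25 rad/s, and 2ζω_n = 1.78 so ζ = 1.78/(2·1.25) = 0.713.
Overshoot: exp(−π·0.713/√(1−0.713²)) = 0.0411, i.e. 4.11%.

%OS ≈ 4.11%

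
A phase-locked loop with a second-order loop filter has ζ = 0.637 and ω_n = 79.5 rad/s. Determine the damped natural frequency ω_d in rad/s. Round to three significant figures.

ω_d = ω_n√(1−ζ²) = 79.5·√0.594 = 61.3 rad/s.

ω_d ≈ 61.3 rad/s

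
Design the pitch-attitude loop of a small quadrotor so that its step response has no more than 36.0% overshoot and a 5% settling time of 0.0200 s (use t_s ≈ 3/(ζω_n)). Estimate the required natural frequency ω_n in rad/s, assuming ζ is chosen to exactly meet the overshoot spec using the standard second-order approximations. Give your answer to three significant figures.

ω_n ≈ 485 rad/s

ζ = −ln(OS)/√(π² + (ln OS)²). With OS = 0.360, ln OS = −1.022 and ζ = 1.022/3.304 = 0.309.
From t_s ≈ 3/(ζω_n): ω_n = 3/(ζ·t_s) = 3/(0.309·0.0200) = 485 rad/s.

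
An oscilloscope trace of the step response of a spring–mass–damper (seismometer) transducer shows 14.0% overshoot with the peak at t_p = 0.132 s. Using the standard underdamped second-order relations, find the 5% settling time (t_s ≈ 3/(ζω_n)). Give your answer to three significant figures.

t_s ≈ 0.201 s

The overshoot fixes ζ = −ln(OS)/√(π²+ln²(OS)) = 0.531.
t_p = π/ω_d ⇒ ω_d = 23.8 rad/s; then ω_n = ω_d/√(1−ζ²) = 28.1 rad/s.
t_s ≈ 3/(ζω_n) = 3/(0.531·28.1) = 0.201 s.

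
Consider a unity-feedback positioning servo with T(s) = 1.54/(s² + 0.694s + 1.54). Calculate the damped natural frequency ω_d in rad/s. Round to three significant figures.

Matching coefficients with s² + 2ζω_n s + ω_n² gives ω_n² = 1.54 ⇒ ω_n = 1.24 rad/s, and ζ = 0.694/(2ω_n) = 0.280.
The damped frequency ω_d = ω_n√(1−ζ²) = 1.19 rad/s.

ω_d ≈ 1.19 rad/s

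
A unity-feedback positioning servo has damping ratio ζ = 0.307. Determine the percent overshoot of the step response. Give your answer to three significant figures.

%OS ≈ 36.3%

For an underdamped second-order system, %OS = 100·exp(−πζ/√(1−ζ²)).
πζ/√(1−ζ²) = π·0.307/√(1−0.0942) = 1.013, so %OS = 100·e^(−1.013) = 36.3%.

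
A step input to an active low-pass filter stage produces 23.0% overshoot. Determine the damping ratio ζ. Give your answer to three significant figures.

ζ ≈ 0.424

ζ = −ln(OS)/√(π² + (ln OS)²). With OS = 0.230, ln OS = −1.470 and ζ = 1.470/3.468 = 0.424.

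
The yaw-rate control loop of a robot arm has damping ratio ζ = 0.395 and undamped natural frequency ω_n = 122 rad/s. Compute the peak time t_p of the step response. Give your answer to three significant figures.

t_p ≈ 0.0280 s

The damped frequency is ω_d = ω_n√(1−ζ²) = 122·√(1−0.156) = 112 rad/s.
Peak time t_p = π/ω_d = π/112 = 0.0280 s.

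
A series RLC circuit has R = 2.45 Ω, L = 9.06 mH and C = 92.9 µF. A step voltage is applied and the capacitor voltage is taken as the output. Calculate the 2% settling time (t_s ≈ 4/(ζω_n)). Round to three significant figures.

t_s ≈ 0.0296 s

For a series RLC circuit (capacitor voltage as output), ω_n = 1/√(LC) = 1/√(9.06 mH · 92.9 µF) = 1090 rad/s.
ζ = (R/2)·√(C/L) = (2.45/2)·√(92.9 µF/9.06 mH) = 0.124.
t_s ≈ 4/(ζω_n) = 0.0296 s.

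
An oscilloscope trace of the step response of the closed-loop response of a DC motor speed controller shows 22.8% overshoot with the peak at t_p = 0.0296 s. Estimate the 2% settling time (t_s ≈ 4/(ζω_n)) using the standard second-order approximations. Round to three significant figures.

t_s ≈ 0.0801 s

The overshoot fixes ζ = −ln(OS)/√(π²+ln²(OS)) = 0.426.
From t_p = π/ω_d, ω_d = π/0.0296 = 106 rad/s, so ω_n = ω_d/√(1−ζ²) = 117 rad/s.
t_s ≈ 4/(ζω_n) = 4/(0.426·117) = 0.0801 s.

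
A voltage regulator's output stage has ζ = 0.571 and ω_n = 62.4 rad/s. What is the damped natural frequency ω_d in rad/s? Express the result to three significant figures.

ω_d ≈ 51.2 rad/s

ω_d = ω_n√(1−ζ²) = 62.4·√0.674 = 51.2 rad/s.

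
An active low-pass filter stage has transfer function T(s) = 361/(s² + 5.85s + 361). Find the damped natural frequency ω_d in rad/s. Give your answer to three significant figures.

Matching coefficients with s² + 2ζω_n s + ω_n² gives ω_n² = 361 ⇒ ω_n = 19.0 rad/s, and ζ = 5.85/(2ω_n) = 0.154.
ω_d = ω_n√(1−ζ²) = 18.8 rad/s.

ω_d ≈ 18.8 rad/s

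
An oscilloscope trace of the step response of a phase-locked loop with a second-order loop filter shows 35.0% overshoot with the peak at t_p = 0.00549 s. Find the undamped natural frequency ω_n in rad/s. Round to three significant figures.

The overshoot fixes ζ = −ln(OS)/√(π²+ln²(OS)) = 0.317.
From t_p = π/ω_d, ω_d = π/0.00549 = 572 rad/s, so ω_n = ω_d/√(1−ζ²) = 603 rad/s.

ω_n ≈ 603 rad/s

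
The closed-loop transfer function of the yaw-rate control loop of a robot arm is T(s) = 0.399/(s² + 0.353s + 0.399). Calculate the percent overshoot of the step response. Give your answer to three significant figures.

ω_n = √0.399 = 0.632 rad/s; ζ = 0.353/(2·0.632) = 0.279.
%OS = 100·exp(−πζ/√(1−ζ²)) = 40.1%.

%OS ≈ 40.1%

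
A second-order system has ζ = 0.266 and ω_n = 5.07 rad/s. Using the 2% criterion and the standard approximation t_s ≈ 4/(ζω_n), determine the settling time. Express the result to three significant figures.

t_s ≈ 2.97 s

t_s ≈ 4/(ζω_n) = 4/(0.266 × 5.07) = 2.97 s.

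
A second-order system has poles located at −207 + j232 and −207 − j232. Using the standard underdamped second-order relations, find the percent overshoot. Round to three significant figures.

With σ = 207, ω_d = 232: ω_n = √(σ²+ω_d²) = 311 rad/s, ζ = σ/ω_n = 0.666.
%OS = 100 e^{−πζ/√(1−ζ²)} with ζ = 0.666 gives 6.06%.

%OS ≈ 6.06%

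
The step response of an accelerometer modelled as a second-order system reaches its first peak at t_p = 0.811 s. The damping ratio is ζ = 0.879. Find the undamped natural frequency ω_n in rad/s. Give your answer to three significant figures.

Peak time t_p = π/ω_d, so ω_d = π/t_p = π/0.811 = 3.87 rad/s.
ω_n = ω_d/√(1−ζ²) = 3.87/√0.227 = 8.12 rad/s.

ω_n ≈ 8.12 rad/s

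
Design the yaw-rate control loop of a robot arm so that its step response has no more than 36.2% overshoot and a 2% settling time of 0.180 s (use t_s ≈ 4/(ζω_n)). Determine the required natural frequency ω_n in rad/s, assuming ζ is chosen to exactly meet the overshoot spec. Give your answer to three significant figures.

Inverting the overshoot relation: ζ = |ln 0.362|/√(π² + ln²0.362) = 0.308.
From t_s ≈ 4/(ζω_n): ω_n = 4/(ζ·t_s) = 4/(0.308·0.180) = 72.2 rad/s.

ω_n ≈ 72.2 rad/s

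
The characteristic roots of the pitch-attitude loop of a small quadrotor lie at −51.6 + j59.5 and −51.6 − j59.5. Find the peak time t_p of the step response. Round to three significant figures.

t_p = π/ω_d with ω_d = 59.5 (the imaginary part), so t_p = 0.0528 s.

t_p ≈ 0.0528 s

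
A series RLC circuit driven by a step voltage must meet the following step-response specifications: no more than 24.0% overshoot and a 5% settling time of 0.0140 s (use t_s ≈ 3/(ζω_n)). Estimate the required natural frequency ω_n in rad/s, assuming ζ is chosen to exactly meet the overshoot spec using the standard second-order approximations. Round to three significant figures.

ω_n ≈ 518 rad/s

Inverting the overshoot relation: ζ = |ln 0.240|/√(π² + ln²0.240) = 0.414.
Then ω_n = 3/(ζ t_s) = 3/(0.414 × 0.0140) = 518 rad/s.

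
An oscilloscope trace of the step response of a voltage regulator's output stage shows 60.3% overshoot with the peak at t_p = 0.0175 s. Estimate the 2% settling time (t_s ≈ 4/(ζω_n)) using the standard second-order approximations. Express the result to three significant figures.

From the overshoot, ζ = −ln(OS)/√(π²+ln²(OS)) = 0.159.
From t_p = π/ω_d, ω_d = π/0.0175 = 180 rad/s, so ω_n = ω_d/√(1−ζ²) = 182 rad/s.
t_s ≈ 4/(ζω_n) = 4/(0.159·182) = 0.138 s.

t_s ≈ 0.138 s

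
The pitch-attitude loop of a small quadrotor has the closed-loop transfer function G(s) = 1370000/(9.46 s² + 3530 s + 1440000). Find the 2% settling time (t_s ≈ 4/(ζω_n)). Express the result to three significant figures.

Dividing through by 9.46: denominator becomes s² + 373.2 s + 152200.
So ω_n = √152200 = 390 rad/s and ζ = 373.2/(2·390) = 0.478.
t_s ≈ 4/(ζω_n) = 0.0214 s.

t_s ≈ 0.0214 s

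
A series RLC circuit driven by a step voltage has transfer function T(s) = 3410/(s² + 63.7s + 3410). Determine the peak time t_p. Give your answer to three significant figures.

t_p ≈ 0.0642 s

Matching coefficients with s² + 2ζω_n s + ω_n² gives ω_n² = 3410 ⇒ ω_n = 58.4 rad/s, and ζ = 63.7/(2ω_n) = 0.545.
The damped frequency ω_d = ω_n√(1−ζ²) = 48.9 rad/s. Then t_p = π/ω_d = 0.0642 s.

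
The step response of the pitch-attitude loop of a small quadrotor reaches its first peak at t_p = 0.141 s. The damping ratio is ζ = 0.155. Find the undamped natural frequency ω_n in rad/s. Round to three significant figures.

Peak time t_p = π/ω_d, so ω_d = π/t_p = π/0.141 = 22.3 rad/s.
ω_n = ω_d/√(1−ζ²) = 22.3/√0.976 = 22.6 rad/s.

ω_n ≈ 22.6 rad/s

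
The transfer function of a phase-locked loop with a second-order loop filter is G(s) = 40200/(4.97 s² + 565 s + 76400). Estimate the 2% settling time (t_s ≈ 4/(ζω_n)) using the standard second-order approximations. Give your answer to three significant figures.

t_s ≈ 0.0704 s

Dividing through by 4.97: denominator becomes s² + 113.7 s + 15370.
So ω_n = √15370 = 124 rad/s and ζ = 113.7/(2·124) = 0.458.
t_s ≈ 4/(ζω_n) = 0.0704 s.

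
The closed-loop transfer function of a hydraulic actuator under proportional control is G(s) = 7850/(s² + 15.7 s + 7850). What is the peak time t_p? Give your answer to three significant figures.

t_p ≈ 0.0356 s

Matching coefficients with s² + 2ζω_n s + ω_n² gives ω_n² = 7850 ⇒ ω_n = 88.6 rad/s, and ζ = 15.7/(2ω_n) = 0.0886.
The damped frequency ω_d = ω_n√(1−ζ²) = 88.3 rad/s. Then t_p = π/ω_d = 0.0356 s.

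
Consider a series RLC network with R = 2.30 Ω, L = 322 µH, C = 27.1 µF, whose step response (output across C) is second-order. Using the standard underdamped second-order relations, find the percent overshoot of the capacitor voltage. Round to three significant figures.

%OS ≈ 32.9%

For a series RLC circuit (capacitor voltage as output), ω_n = 1/√(LC) = 1/√(322 µH · 27.1 µF) = 10700 rad/s.
ζ = (R/2)·√(C/L) = (2.30/2)·√(27.1 µF/322 µH) = 0.334.
%OS = 100·exp(−πζ/√(1−ζ²)) = 32.9%.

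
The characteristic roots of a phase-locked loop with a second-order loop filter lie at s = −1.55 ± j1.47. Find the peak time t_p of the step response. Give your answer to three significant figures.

t_p ≈ 2.14 s

t_p = π/ω_d with ω_d = 1.47 (the imaginary part), so t_p = 2.14 s.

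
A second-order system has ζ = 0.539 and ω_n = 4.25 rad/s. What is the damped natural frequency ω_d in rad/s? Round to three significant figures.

ω_d = ω_n√(1−ζ²) = 4.25·√0.709 = 3.58 rad/s.

ω_d ≈ 3.58 rad/s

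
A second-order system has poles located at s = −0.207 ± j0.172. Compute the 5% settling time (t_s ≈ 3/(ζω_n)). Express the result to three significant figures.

t_s ≈ 14.5 s

For poles at −σ ± jω_d, ζω_n = σ = 0.207, so t_s ≈ 3/σ = 14.5 s.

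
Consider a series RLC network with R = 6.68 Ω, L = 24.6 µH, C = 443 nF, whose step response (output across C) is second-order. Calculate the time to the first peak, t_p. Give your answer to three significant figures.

t_p ≈ 0.0000116 s

For a series RLC circuit (capacitor voltage as output), ω_n = 1/√(LC) = 1/√(24.6 µH · 443 nF) = 303000 rad/s.
ζ = (R/2)·√(C/L) = (6.68/2)·√(443 nF/24.6 µH) = 0.448.
ω_d = ω_n√(1−ζ²) = 271000 rad/s. t_p = π/ω_d = 0.0000116 s.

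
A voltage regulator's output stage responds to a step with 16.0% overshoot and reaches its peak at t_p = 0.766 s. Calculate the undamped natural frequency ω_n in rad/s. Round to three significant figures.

The overshoot fixes ζ = −ln(OS)/√(π²+ln²(OS)) = 0.504.
t_p = π/ω_d ⇒ ω_d = 4.10 rad/s; then ω_n = ω_d/√(1−ζ²) = 4.75 rad/s.

ω_n ≈ 4.75 rad/s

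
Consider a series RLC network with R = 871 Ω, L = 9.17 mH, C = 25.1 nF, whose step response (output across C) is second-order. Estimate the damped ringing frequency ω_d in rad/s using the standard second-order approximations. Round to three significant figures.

For a series RLC circuit (capacitor voltage as output), ω_n = 1/√(LC) = 1/√(9.17 mH · 25.1 nF) = 65900 rad/s.
ζ = (R/2)·√(C/L) = (871/2)·√(25.1 nF/9.17 mH) = 0.721.
ω_d = 65900·√(1 − 0.721²) = 45700 rad/s.

ω_d ≈ 45700 rad/s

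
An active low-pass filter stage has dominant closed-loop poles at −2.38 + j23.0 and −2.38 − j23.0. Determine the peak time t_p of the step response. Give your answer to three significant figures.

t_p = π/ω_d with ω_d = 23.0 (the imaginary part), so t_p = 0.137 s.

t_p ≈ 0.137 s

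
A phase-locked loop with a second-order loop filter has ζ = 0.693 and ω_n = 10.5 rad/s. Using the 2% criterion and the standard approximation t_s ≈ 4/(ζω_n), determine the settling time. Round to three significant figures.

t_s ≈ 0.550 s

t_s ≈ 4/(ζω_n) = 4/(0.693 × 10.5) = 0.550 s.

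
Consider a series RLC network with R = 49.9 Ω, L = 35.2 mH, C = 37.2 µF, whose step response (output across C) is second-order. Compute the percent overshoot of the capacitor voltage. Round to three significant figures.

%OS ≈ 1.28%

For a series RLC circuit (capacitor voltage as output), ω_n = 1/√(LC) = 1/√(35.2 mH · 37.2 µF) = 874 rad/s.
ζ = (R/2)·√(C/L) = (49.9/2)·√(37.2 µF/35.2 mH) = 0.811.
Overshoot: exp(−π·0.811/√(1−0.811²)) = 0.0128, i.e. 1.28%.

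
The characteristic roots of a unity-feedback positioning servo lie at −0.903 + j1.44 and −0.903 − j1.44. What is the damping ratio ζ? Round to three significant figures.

The poles are at −σ ± jω_d with σ = 0.903 and ω_d = 1.44, so ω_n = √(σ²+ω_d²) = 1.70 rad/s and ζ = σ/ω_n = 0.531.

ζ ≈ 0.531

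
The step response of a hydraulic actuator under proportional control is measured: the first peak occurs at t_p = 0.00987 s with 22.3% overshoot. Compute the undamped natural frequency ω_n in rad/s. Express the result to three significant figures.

The overshoot fixes ζ = −ln(OS)/√(π²+ln²(OS)) = 0.431.
From t_p = π/ω_d, ω_d = π/0.00987 = 318 rad/s, so ω_n = ω_d/√(1−ζ²) = 353 rad/s.

ω_n ≈ 353 rad/s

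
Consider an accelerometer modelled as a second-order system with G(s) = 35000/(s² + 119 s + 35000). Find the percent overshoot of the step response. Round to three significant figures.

%OS ≈ 34.9%

ω_n = √35000 = 187 rad/s; ζ = 119/(2·187) = 0.318.
%OS = 100·exp(−πζ/√(1−ζ²)) = 34.9%.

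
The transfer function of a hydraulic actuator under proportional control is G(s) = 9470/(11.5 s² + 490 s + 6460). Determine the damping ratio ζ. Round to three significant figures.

ζ ≈ 0.899

Dividing through by 11.5: denominator becomes s² + 42.61 s + 561.7.
So ω_n = √561.7 = 23.7 rad/s and ζ = 42.61/(2·23.7) = 0.899.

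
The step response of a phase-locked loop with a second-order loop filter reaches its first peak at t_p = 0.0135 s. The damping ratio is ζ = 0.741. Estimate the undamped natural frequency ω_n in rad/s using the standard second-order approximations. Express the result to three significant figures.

ω_n ≈ 347 rad/s

Peak time t_p = π/ω_d, so ω_d = π/t_p = π/0.0135 = 233 rad/s.
ω_n = ω_d/√(1−ζ²) = 233/√0.451 = 347 rad/s.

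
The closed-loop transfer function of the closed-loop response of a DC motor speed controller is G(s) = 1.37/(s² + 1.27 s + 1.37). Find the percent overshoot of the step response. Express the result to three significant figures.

%OS ≈ 13.1%

ω_n = √1.37 = 1.17 rad/s; ζ = 1.27/(2·1.17) = 0.543.
%OS = 100 e^{−πζ/√(1−ζ²)} with ζ = 0.543 gives 13.1%.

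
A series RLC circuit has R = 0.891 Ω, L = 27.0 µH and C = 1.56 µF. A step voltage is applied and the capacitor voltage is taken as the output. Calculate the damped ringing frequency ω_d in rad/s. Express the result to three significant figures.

For a series RLC circuit (capacitor voltage as output), ω_n = 1/√(LC) = 1/√(27.0 µH · 1.56 µF) = 154000 rad/s.
ζ = (R/2)·√(C/L) = (0.891/2)·√(1.56 µF/27.0 µH) = 0.107.
ω_d = 154000·√(1 − 0.107²) = 153000 rad/s.

ω_d ≈ 153000 rad/s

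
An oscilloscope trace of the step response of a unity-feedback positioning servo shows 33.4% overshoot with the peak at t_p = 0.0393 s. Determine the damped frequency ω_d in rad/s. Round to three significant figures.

ω_d ≈ 79.9 rad/s

t_p = π/ω_d, so ω_d = π/0.0393 = 79.9 rad/s.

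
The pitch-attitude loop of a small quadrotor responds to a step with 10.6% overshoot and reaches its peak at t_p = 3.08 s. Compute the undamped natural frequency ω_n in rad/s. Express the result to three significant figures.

ω_n ≈ 1.25 rad/s

From the overshoot, ζ = −ln(OS)/√(π²+ln²(OS)) = 0.581.
t_p = π/ω_d ⇒ ω_d = 1.02 rad/s; then ω_n = ω_d/√(1−ζ²) = 1.25 rad/s.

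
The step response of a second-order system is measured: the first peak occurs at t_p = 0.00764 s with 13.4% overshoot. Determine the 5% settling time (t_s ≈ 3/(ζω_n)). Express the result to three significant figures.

ζ from %OS: ζ = |ln 0.134|/√(π²+ln²0.134) = 0.539.
t_p = π/ω_d ⇒ ω_d = 411 rad/s; then ω_n = ω_d/√(1−ζ²) = 488 rad/s.
t_s ≈ 3/(ζω_n) = 3/(0.539·488) = 0.0114 s.

t_s ≈ 0.0114 s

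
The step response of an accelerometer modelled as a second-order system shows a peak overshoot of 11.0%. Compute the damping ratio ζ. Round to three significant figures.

ζ ≈ 0.575

ζ = −ln(OS)/√(π² + (ln OS)²). With OS = 0.110, ln OS = −2.207 and ζ = 2.207/3.839 = 0.575.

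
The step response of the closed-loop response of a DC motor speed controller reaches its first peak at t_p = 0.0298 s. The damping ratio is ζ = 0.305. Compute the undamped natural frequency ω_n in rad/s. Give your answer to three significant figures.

Peak time t_p = π/ω_d, so ω_d = π/t_p = π/0.0298 = 105 rad/s.
ω_n = ω_d/√(1−ζ²) = 105/√0.907 = 111 rad/s.

ω_n ≈ 111 rad/s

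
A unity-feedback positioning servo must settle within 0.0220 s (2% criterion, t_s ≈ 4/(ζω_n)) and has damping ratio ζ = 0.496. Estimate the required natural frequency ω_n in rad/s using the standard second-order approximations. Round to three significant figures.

ω_n ≈ 367 rad/s

Rearranging t_s ≈ 4/(ζω_n) gives ω_n = 4/(ζ·t_s) = 4/(0.496 × 0.0220) = 367 rad/s.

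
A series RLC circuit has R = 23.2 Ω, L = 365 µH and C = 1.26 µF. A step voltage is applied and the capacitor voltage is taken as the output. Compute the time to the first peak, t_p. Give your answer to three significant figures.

t_p ≈ 0.0000921 s

For a series RLC circuit (capacitor voltage as output), ω_n = 1/√(LC) = 1/√(365 µH · 1.26 µF) = 46600 rad/s.
ζ = (R/2)·√(C/L) = (23.2/2)·√(1.26 µF/365 µH) = 0.682.
ω_d = 46600·√(1 − 0.682²) = 34100 rad/s. t_p = π/ω_d = 0.0000921 s.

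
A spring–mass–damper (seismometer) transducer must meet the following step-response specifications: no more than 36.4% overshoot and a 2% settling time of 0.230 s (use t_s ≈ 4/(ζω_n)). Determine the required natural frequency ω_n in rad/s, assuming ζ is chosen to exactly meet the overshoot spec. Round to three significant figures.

ω_n ≈ 56.8 rad/s

ζ = −ln(OS)/√(π² + (ln OS)²). With OS = 0.364, ln OS = −1.011 and ζ = 1.011/3.300 = 0.306.
From t_s ≈ 4/(ζω_n): ω_n = 4/(ζ·t_s) = 4/(0.306·0.230) = 56.8 rad/s.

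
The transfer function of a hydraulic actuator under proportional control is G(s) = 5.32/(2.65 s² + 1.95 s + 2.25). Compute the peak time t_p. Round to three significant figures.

t_p ≈ 3.72 s

Dividing through by 2.65: denominator becomes s² + 0.7358 s + 0.8491.
So ω_n = √0.8491 = 0.921 rad/s and ζ = 0.7358/(2·0.921) = 0.399.
The damped frequency ω_d = ω_n√(1−ζ²) = 0.845 rad/s. t_p = π/ω_d = 3.72 s.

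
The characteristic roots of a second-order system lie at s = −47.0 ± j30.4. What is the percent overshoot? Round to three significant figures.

%OS ≈ 0.777%

With σ = 47.0, ω_d = 30.4: ω_n = √(σ²+ω_d²) = 56.0 rad/s, ζ = σ/ω_n = 0.840.
%OS = 100 e^{−πζ/√(1−ζ²)} with ζ = 0.840 gives 0.777%.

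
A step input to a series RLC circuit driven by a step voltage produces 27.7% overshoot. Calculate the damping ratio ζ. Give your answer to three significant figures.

ζ ≈ 0.378

From %OS = 100·exp(−πζ/√(1−ζ²)), invert to get ζ = −ln(OS)/√(π² + ln²(OS)) with OS = 0.277.
−ln 0.277 = 1.284, so ζ = 1.284/√(π² + 1.648) = 0.378.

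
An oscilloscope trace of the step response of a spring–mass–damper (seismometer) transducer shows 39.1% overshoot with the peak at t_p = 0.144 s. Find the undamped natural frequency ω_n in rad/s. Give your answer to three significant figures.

ω_n ≈ 22.8 rad/s

The overshoot fixes ζ = −ln(OS)/√(π²+ln²(OS)) = 0.286.
t_p = π/ω_d ⇒ ω_d = 21.8 rad/s; then ω_n = ω_d/√(1−ζ²) = 22.8 rad/s.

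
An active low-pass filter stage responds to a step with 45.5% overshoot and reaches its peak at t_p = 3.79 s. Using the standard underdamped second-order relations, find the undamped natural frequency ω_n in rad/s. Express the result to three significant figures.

From the overshoot, ζ = −ln(OS)/√(π²+ln²(OS)) = 0.243.
From t_p = π/ω_d, ω_d = π/3.79 = 0.829 rad/s, so ω_n = ω_d/√(1−ζ²) = 0.855 rad/s.

ω_n ≈ 0.855 rad/s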